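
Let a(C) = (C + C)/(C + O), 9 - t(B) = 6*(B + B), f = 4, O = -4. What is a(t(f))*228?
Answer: 17784/43 ≈ 413.58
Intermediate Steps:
t(B) = 9 - 12*B (t(B) = 9 - 6*(B + B) = 9 - 6*2*B = 9 - 12*B)
a(C) = 2*C/(-4 + C) (a(C) = (C + C)/(C - 4) = (2*C)/(-4 + C) = 2*C/(-4 + C))
a(t(f))*228 = (2*(9 - 12*4)/(-4 + (9 - 12*4)))*228 = (2*(9 - 48)/(-4 + (9 - 48)))*228 = (2*(-39)/(-4 - 39))*228 = (2*(-39)/(-43))*228 = (2*(-39)*(-1/43))*228 = (78/43)*228 = 17784/43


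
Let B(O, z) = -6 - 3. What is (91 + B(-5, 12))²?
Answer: 6724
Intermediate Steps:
B(O, z) = -9
(91 + B(-5, 12))² = (91 - 9)² = 82² = 6724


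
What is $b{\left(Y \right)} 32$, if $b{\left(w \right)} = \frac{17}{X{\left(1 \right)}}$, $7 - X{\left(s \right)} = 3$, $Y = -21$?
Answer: $136$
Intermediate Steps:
$X{\left(s \right)} = 4$ ($X{\left(s \right)} = 7 - 3 = 4$)
$b{\left(w \right)} = \frac{17}{4}$
$b{\left(Y \right)} 32 = \frac{17}{4} \cdot 32 = 136$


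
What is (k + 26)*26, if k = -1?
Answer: 650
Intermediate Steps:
(k + 26)*26 = (-1 + 26)*26 = 25*26 = 650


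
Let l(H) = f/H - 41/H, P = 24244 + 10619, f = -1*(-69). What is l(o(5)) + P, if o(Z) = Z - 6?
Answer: 34835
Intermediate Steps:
f = 69
P = 34863
o(Z) = -6 + Z
l(H) = 28/H (l(H) = 69/H - 41/H = 28/H)
l(o(5)) + P = 28/(-6 + 5) + 34863 = 28/(-1) + 34863 = 28*(-1) + 34863 = -28 + 34863 = 34835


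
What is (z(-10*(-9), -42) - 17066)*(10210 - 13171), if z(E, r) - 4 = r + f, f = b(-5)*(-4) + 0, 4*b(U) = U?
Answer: 50630139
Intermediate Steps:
b(U) = U/4
f = 5 (f = ((¼)*(-5))*(-4) + 0 = -5/4*(-4) + 0 = 5 + 0 = 5)
z(E, r) = 9 + r (z(E, r) = 4 + (r + 5) = 4 + (5 + r) = 9 + r)
(z(-10*(-9), -42) - 17066)*(10210 - 13171) = ((9 - 42) - 17066)*(10210 - 13171) = (-33 - 17066)*(-2961) = -17099*(-2961) = 50630139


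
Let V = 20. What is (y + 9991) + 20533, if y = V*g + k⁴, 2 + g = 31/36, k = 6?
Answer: 286175/9 ≈ 31797.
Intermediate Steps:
g = -41/36 (g = -2 + 31/36 = -41/36 ≈ -1.1389)
y = 11459/9 (y = 20*(-41/36) + 6⁴ = -205/9 + 1296 = 11459/9 ≈ 1273.2)
(y + 9991) + 20533 = (11459/9 + 9991) + 20533 = 101378/9 + 20533 = 286175/9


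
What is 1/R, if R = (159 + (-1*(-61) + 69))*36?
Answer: 1/10404 ≈ 9.6117e-5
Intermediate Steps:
R = 10404 (R = (159 + (61 + 69))*36 = (159 + 130)*36 = 289*36 = 10404)
1/R = 1/10404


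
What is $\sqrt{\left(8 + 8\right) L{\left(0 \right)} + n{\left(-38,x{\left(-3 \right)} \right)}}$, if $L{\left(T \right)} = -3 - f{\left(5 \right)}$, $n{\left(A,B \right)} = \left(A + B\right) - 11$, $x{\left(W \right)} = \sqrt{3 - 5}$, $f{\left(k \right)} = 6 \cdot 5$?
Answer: $\sqrt{-577 + i \sqrt{2}} \approx 0.0294 + 24.021 i$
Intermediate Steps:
$f{\left(k \right)} = 30$
$x{\left(W \right)} = i \sqrt{2}$ ($x{\left(W \right)} = \sqrt{-2} = i \sqrt{2}$)
$n{\left(A,B \right)} = -11 + A + B$
$L{\left(T \right)} = -33$ ($L{\left(T \right)} = -3 - 30 = -33$)
$\sqrt{\left(8 + 8\right) L{\left(0 \right)} + n{\left(-38,x{\left(-3 \right)} \right)}} = \sqrt{\left(8 + 8\right) \left(-33\right) - \left(49 - i \sqrt{2}\right)} = \sqrt{16 \left(-33\right) - \left(49 - i \sqrt{2}\right)} = \sqrt{-528 - \left(49 - i \sqrt{2}\right)} = \sqrt{-577 + i \sqrt{2}}$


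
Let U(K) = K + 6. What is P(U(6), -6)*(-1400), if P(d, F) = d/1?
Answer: -16800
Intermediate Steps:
U(K) = 6 + K
P(d, F) = d (P(d, F) = d*1 = d)
P(U(6), -6)*(-1400) = (6 + 6)*(-1400) = 12*(-1400) = -16800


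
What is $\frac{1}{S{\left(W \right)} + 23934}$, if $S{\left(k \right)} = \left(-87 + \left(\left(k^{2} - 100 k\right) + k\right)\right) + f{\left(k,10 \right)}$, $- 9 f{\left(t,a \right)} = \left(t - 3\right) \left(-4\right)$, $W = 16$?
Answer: $\frac{9}{202723} \approx 4.4396 \cdot 10^{-5}$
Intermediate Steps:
$f{\left(t,a \right)} = - \frac{4}{3} + \frac{4 t}{9}$ ($f{\left(t,a \right)} = - \frac{\left(t - 3\right) \left(-4\right)}{9} = - \frac{\left(-3 + t\right) \left(-4\right)}{9} = - \frac{12 - 4 t}{9} = - \frac{4}{3} + \frac{4 t}{9}$)
$S{\left(k \right)} = - \frac{265}{3} + k^{2} - \frac{887 k}{9}$ ($S{\left(k \right)} = \left(-87 + \left(\left(k^{2} - 100 k\right) + k\right)\right) + \left(- \frac{4}{3} + \frac{4 k}{9}\right) = \left(-87 + \left(k^{2} - 99 k\right)\right) + \left(- \frac{4}{3} + \frac{4 k}{9}\right) = \left(-87 + k^{2} - 99 k\right) + \left(- \frac{4}{3} + \frac{4 k}{9}\right) = - \frac{265}{3} + k^{2} - \frac{887 k}{9}$)
$\frac{1}{S{\left(W \right)} + 23934} = \frac{1}{\left(- \frac{265}{3} + 16^{2} - \frac{14192}{9}\right) + 23934} = \frac{1}{\left(- \frac{265}{3} + 256 - \frac{14192}{9}\right) + 23934} = \frac{1}{- \frac{12683}{9} + 23934} = \frac{1}{\frac{202723}{9}} = \frac{9}{202723}$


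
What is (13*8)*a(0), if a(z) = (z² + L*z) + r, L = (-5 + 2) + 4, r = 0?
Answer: 0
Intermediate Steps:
L = 1 (L = -3 + 4 = 1)
a(z) = z + z² (a(z) = (z² + 1*z) + 0 = (z² + z) + 0 = (z + z²) + 0 = z + z²)
(13*8)*a(0) = (13*8)*(0*(1 + 0)) = 104*(0*1) = 104*0 = 0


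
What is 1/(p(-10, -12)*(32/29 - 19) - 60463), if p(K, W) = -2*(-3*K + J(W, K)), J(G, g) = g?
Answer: -29/1732667 ≈ -1.6737e-5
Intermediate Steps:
p(K, W) = 4*K (p(K, W) = -2*(-3*K + K) = -(-4)*K = 4*K)
1/(p(-10, -12)*(32/29 - 19) - 60463) = 1/((4*(-10))*(32/29 - 19) - 60463) = 1/(-40*(32*(1/29) - 19) - 60463) = 1/(-40*(32/29 - 19) - 60463) = 1/(-40*(-519/29) - 60463) = 1/(20760/29 - 60463) = 1/(-1732667/29) = -29/1732667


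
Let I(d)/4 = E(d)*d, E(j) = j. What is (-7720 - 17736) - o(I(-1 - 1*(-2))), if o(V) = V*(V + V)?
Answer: -25488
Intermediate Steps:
I(d) = 4*d² (I(d) = 4*(d*d) = 4*d²)
o(V) = 2*V² (o(V) = V*(2*V) = 2*V²)
(-7720 - 17736) - o(I(-1 - 1*(-2))) = (-7720 - 17736) - 2*(4*(-1 - 1*(-2))²)² = -25456 - 2*(4*(-1 + 2)²)² = -25456 - 2*(4*1²)² = -25456 - 2*(4*1)² = -25456 - 2*4² = -25456 - 2*16 = -25456 - 1*32 = -25456 - 32 = -25488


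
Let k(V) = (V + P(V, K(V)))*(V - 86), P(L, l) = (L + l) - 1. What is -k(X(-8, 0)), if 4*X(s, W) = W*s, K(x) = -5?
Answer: -516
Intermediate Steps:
X(s, W) = W*s/4 (X(s, W) = (W*s)/4 = W*s/4)
P(L, l) = -1 + L + l
k(V) = (-86 + V)*(-6 + 2*V) (k(V) = (V + (-1 + V - 5))*(V - 86) = (V + (-6 + V))*(-86 + V) = (-6 + 2*V)*(-86 + V) = (-86 + V)*(-6 + 2*V))
-k(X(-8, 0)) = -(516 - 89*0*(-8)/2 + 2*((¼)*0*(-8))²) = -(516 - 178*0 + 2*0²) = -(516 + 0 + 2*0) = -(516 + 0 + 0) = -1*516 = -516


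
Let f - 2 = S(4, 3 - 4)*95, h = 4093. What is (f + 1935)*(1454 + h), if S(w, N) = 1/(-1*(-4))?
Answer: 43505121/4 ≈ 1.0876e+7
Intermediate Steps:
S(w, N) = ¼ (S(w, N) = 1/4 = ¼)
f = 103/4 (f = 2 + (¼)*95 = 2 + 95/4 = 103/4 ≈ 25.750)
(f + 1935)*(1454 + h) = (103/4 + 1935)*(1454 + 4093) = (7843/4)*5547 = 43505121/4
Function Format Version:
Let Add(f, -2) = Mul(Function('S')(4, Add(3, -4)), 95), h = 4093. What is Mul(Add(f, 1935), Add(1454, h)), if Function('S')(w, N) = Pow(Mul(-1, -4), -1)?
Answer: Rational(43505121, 4) ≈ 1.0876e+7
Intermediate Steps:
Function('S')(w, N) = Rational(1, 4) (Function('S')(w, N) = Pow(4, -1) = Rational(1, 4))
f = Rational(103, 4) (f = Add(2, Mul(Rational(1, 4), 95)) = Add(2, Rational(95, 4)) = Rational(103, 4) ≈ 25.750)
Mul(Add(f, 1935), Add(1454, h)) = Mul(Add(Rational(103, 4), 1935), Add(1454, 4093)) = Mul(Rational(7843, 4), 5547) = Rational(43505121, 4)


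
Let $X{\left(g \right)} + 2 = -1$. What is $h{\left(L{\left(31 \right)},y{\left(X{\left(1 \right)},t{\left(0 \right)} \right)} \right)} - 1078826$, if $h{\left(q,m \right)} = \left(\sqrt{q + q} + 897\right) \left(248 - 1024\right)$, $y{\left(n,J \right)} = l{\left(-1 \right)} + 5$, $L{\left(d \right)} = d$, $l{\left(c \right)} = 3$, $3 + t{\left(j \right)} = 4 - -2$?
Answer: $-1774898 - 776 \sqrt{62} \approx -1.781 \cdot 10^{6}$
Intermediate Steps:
$t{\left(j \right)} = 3$ ($t{\left(j \right)} = -3 + \left(4 - -2\right) = -3 + \left(4 + 2\right) = -3 + 6 = 3$)
$X{\left(g \right)} = -3$ ($X{\left(g \right)} = -2 - 1 = -3$)
$y{\left(n,J \right)} = 8$ ($y{\left(n,J \right)} = 3 + 5 = 8$)
$h{\left(q,m \right)} = -696072 - 776 \sqrt{2} \sqrt{q}$ ($h{\left(q,m \right)} = \left(\sqrt{2 q} + 897\right) \left(-776\right) = \left(\sqrt{2} \sqrt{q} + 897\right) \left(-776\right) = \left(897 + \sqrt{2} \sqrt{q}\right) \left(-776\right) = -696072 - 776 \sqrt{2} \sqrt{q}$)
$h{\left(L{\left(31 \right)},y{\left(X{\left(1 \right)},t{\left(0 \right)} \right)} \right)} - 1078826 = \left(-696072 - 776 \sqrt{2} \sqrt{31}\right) - 1078826 = \left(-696072 - 776 \sqrt{62}\right) - 1078826 = -1774898 - 776 \sqrt{62}$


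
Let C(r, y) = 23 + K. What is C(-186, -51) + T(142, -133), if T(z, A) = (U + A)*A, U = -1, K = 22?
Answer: 17867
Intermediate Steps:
T(z, A) = A*(-1 + A) (T(z, A) = (-1 + A)*A = A*(-1 + A))
C(r, y) = 45 (C(r, y) = 23 + 22 = 45)
C(-186, -51) + T(142, -133) = 45 - 133*(-1 - 133) = 45 - 133*(-134) = 45 + 17822 = 17867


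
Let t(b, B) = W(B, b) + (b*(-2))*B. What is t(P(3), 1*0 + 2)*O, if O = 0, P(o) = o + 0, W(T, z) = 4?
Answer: 0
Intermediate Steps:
P(o) = o
t(b, B) = 4 - 2*B*b (t(b, B) = 4 + (b*(-2))*B = 4 + (-2*b)*B = 4 - 2*B*b)
t(P(3), 1*0 + 2)*O = (4 - 2*(1*0 + 2)*3)*0 = (4 - 2*(0 + 2)*3)*0 = (4 - 2*2*3)*0 = (4 - 12)*0 = -8*0 = 0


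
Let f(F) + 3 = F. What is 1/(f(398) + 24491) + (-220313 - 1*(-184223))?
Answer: -898135739/24886 ≈ -36090.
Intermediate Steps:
f(F) = -3 + F
1/(f(398) + 24491) + (-220313 - 1*(-184223)) = 1/((-3 + 398) + 24491) + (-220313 - 1*(-184223)) = 1/(395 + 24491) + (-220313 + 184223) = 1/24886 - 36090 = -898135739/24886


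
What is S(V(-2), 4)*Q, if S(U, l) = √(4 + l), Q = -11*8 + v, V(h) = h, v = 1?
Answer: -174*√2 ≈ -246.07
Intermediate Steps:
Q = -87 (Q = -11*8 + 1 = -88 + 1 = -87)
S(V(-2), 4)*Q = √(4 + 4)*(-87) = √8*(-87) = (2*√2)*(-87) = -174*√2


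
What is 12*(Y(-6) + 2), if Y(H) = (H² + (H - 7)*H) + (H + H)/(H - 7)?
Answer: 18240/13 ≈ 1403.1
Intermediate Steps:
Y(H) = H² + H*(-7 + H) + 2*H/(-7 + H) (Y(H) = (H² + (-7 + H)*H) + (2*H)/(-7 + H) = (H² + H*(-7 + H)) + 2*H/(-7 + H) = H² + H*(-7 + H) + 2*H/(-7 + H))
12*(Y(-6) + 2) = 12*(-6*(51 - 21*(-6) + 2*(-6)²)/(-7 - 6) + 2) = 12*(-6*(51 + 126 + 2*36)/(-13) + 2) = 12*(-6*(-1/13)*(51 + 126 + 72) + 2) = 12*(-6*(-1/13)*249 + 2) = 12*(1494/13 + 2) = 12*(1520/13) = 18240/13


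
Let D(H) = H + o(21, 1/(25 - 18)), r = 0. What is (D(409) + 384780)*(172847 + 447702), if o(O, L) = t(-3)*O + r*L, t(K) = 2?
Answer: 239054711819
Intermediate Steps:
o(O, L) = 2*O (o(O, L) = 2*O + 0*L = 2*O + 0 = 2*O)
D(H) = 42 + H (D(H) = H + 2*21 = H + 42 = 42 + H)
(D(409) + 384780)*(172847 + 447702) = ((42 + 409) + 384780)*(172847 + 447702) = (451 + 384780)*620549 = 385231*620549 = 239054711819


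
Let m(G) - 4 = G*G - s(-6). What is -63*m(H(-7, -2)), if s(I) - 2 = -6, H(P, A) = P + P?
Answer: -12852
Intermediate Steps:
H(P, A) = 2*P
s(I) = -4 (s(I) = 2 - 6 = -4)
m(G) = 8 + G² (m(G) = 4 + (G*G - 1*(-4)) = 4 + (G² + 4) = 4 + (4 + G²) = 8 + G²)
-63*m(H(-7, -2)) = -63*(8 + (2*(-7))²) = -63*(8 + (-14)²) = -63*(8 + 196) = -63*204 = -12852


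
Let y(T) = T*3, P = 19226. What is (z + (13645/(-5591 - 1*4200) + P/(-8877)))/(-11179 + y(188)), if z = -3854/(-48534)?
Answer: 2446653024896/7462908284157645 ≈ 0.00032784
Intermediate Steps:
y(T) = 3*T
z = 1927/24267 (z = -3854*(-1/48534) = 1927/24267 ≈ 0.079408)
(z + (13645/(-5591 - 1*4200) + P/(-8877)))/(-11179 + y(188)) = (1927/24267 + (13645/(-5591 - 1*4200) + 19226/(-8877)))/(-11179 + 3*188) = (1927/24267 + (13645/(-5591 - 4200) + 19226*(-1/8877)))/(-11179 + 564) = (1927/24267 + (13645/(-9791) - 19226/8877))/(-10615) = (1927/24267 + (13645*(-1/9791) - 19226/8877))*(-1/10615) = (1927/24267 + (-13645/9791 - 19226/8877))*(-1/10615) = (1927/24267 - 309368431/86914707)*(-1/10615) = -2446653024896/703053064923*(-1/10615) = 2446653024896/7462908284157645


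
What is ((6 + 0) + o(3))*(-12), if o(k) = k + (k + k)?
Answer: -180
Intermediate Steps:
o(k) = 3*k (o(k) = k + 2*k = 3*k)
((6 + 0) + o(3))*(-12) = ((6 + 0) + 3*3)*(-12) = (6 + 9)*(-12) = 15*(-12) = -180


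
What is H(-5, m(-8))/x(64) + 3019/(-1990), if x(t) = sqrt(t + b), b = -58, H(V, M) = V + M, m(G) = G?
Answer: -3019/1990 - 13*sqrt(6)/6 ≈ -6.8243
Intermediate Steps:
H(V, M) = M + V
x(t) = sqrt(-58 + t) (x(t) = sqrt(t - 58) = sqrt(-58 + t))
H(-5, m(-8))/x(64) + 3019/(-1990) = (-8 - 5)/(sqrt(-58 + 64)) + 3019/(-1990) = -13*sqrt(6)/6 + 3019*(-1/1990) = -13*sqrt(6)/6 - 3019/1990 = -3019/1990 - 13*sqrt(6)/6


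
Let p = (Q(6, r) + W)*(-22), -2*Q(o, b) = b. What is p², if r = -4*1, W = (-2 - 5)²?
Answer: 1258884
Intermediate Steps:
W = 49 (W = (-7)² = 49)
r = -4
Q(o, b) = -b/2
p = -1122 (p = (-½*(-4) + 49)*(-22) = (2 + 49)*(-22) = 51*(-22) = -1122)
p² = (-1122)² = 1258884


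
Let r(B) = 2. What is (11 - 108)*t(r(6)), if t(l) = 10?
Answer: -970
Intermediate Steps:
(11 - 108)*t(r(6)) = (11 - 108)*10 = -97*10 = -970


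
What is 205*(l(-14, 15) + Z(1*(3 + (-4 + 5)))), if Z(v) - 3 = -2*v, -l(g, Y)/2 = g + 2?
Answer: 3895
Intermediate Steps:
l(g, Y) = -4 - 2*g (l(g, Y) = -2*(g + 2) = -2*(2 + g) = -4 - 2*g)
Z(v) = 3 - 2*v
205*(l(-14, 15) + Z(1*(3 + (-4 + 5)))) = 205*((-4 - 2*(-14)) + (3 - 2*(3 + (-4 + 5)))) = 205*((-4 + 28) + (3 - 2*(3 + 1))) = 205*(24 + (3 - 2*4)) = 205*(24 + (3 - 8)) = 205*(24 - 5) = 205*19 = 3895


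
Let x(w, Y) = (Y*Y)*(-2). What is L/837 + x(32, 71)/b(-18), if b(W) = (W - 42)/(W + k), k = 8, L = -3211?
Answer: -1409650/837 ≈ -1684.2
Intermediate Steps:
b(W) = (-42 + W)/(8 + W) (b(W) = (W - 42)/(W + 8) = (-42 + W)/(8 + W))
x(w, Y) = -2*Y**2 (x(w, Y) = Y**2*(-2) = -2*Y**2)
L/837 + x(32, 71)/b(-18) = -3211/837 + (-2*71**2)/(((-42 - 18)/(8 - 18))) = -3211*1/837 + (-2*5041)/((-60/(-10))) = -3211/837 - 10082/((-1/10*(-60))) = -3211/837 - 10082/6 = -3211/837 - 10082*1/6 = -3211/837 - 5041/3 = -1409650/837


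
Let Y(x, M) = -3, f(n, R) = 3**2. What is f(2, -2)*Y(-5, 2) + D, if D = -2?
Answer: -29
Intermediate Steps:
f(n, R) = 9
f(2, -2)*Y(-5, 2) + D = 9*(-3) - 2 = -27 - 2 = -29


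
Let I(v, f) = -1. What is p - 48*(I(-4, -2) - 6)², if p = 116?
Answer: -2236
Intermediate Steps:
p - 48*(I(-4, -2) - 6)² = 116 - 48*(-1 - 6)² = 116 - 48*(-7)² = 116 - 48*49 = 116 - 2352 = -2236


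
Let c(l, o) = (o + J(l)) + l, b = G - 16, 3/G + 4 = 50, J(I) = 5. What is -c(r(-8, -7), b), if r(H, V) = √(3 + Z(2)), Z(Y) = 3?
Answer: 503/46 - √6 ≈ 8.4853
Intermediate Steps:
G = 3/46 (G = 3/(-4 + 50) = 3/46 ≈ 0.065217)
r(H, V) = √6 (r(H, V) = √(3 + 3) = √6)
b = -733/46 (b = 3/46 - 16 = -733/46 ≈ -15.935)
c(l, o) = 5 + l + o (c(l, o) = (o + 5) + l = (5 + o) + l = 5 + l + o)
-c(r(-8, -7), b) = -(5 + √6 - 733/46) = -(-503/46 + √6) = 503/46 - √6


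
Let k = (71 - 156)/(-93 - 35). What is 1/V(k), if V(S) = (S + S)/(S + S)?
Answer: 1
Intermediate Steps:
k = 85/128 (k = -85/(-128) = -85*(-1/128) = 85/128 ≈ 0.66406)
V(S) = 1 (V(S) = (2*S)/((2*S)) = (2*S)*(1/(2*S)) = 1)
1/V(k) = 1/1 = 1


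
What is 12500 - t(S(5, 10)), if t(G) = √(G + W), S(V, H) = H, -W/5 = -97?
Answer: 12500 - 3*√55 ≈ 12478.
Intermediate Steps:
W = 485 (W = -5*(-97) = 485)
t(G) = √(485 + G) (t(G) = √(G + 485) = √(485 + G))
12500 - t(S(5, 10)) = 12500 - √(485 + 10) = 12500 - √495 = 12500 - 3*√55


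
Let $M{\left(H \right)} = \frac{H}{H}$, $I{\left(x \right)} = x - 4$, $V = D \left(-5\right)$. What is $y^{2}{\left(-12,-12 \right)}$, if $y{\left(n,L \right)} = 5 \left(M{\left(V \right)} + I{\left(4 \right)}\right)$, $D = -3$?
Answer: $25$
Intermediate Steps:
$V = 15$ ($V = \left(-3\right) \left(-5\right) = 15$)
$I{\left(x \right)} = -4 + x$
$M{\left(H \right)} = 1$
$y{\left(n,L \right)} = 5$ ($y{\left(n,L \right)} = 5 \left(1 + \left(-4 + 4\right)\right) = 5 \left(1 + 0\right) = 5 \cdot 1 = 5$)
$y^{2}{\left(-12,-12 \right)} = 5^{2} = 25$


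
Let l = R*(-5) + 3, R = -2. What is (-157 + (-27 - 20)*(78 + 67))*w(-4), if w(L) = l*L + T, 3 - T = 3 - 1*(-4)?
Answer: 390432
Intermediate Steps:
l = 13 (l = -2*(-5) + 3 = 10 + 3 = 13)
T = -4 (T = 3 - (3 - 1*(-4)) = 3 - (3 + 4) = 3 - 1*7 = 3 - 7 = -4)
w(L) = -4 + 13*L (w(L) = 13*L - 4 = -4 + 13*L)
(-157 + (-27 - 20)*(78 + 67))*w(-4) = (-157 + (-27 - 20)*(78 + 67))*(-4 + 13*(-4)) = (-157 - 47*145)*(-4 - 52) = (-157 - 6815)*(-56) = -6972*(-56) = 390432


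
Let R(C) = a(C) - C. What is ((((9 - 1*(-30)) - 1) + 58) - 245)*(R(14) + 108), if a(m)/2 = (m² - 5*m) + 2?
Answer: -52150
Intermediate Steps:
a(m) = 4 - 10*m + 2*m² (a(m) = 2*((m² - 5*m) + 2) = 2*(2 + m² - 5*m) = 4 - 10*m + 2*m²)
R(C) = 4 - 11*C + 2*C² (R(C) = (4 - 10*C + 2*C²) - C = 4 - 11*C + 2*C²)
((((9 - 1*(-30)) - 1) + 58) - 245)*(R(14) + 108) = ((((9 - 1*(-30)) - 1) + 58) - 245)*((4 - 11*14 + 2*14²) + 108) = ((((9 + 30) - 1) + 58) - 245)*((4 - 154 + 2*196) + 108) = (((39 - 1) + 58) - 245)*((4 - 154 + 392) + 108) = ((38 + 58) - 245)*(242 + 108) = (96 - 245)*350 = -149*350 = -52150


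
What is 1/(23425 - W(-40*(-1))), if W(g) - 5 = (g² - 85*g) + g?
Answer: 1/25180 ≈ 3.9714e-5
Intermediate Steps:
W(g) = 5 + g² - 84*g (W(g) = 5 + ((g² - 85*g) + g) = 5 + (g² - 84*g) = 5 + g² - 84*g)
1/(23425 - W(-40*(-1))) = 1/(23425 - (5 + (-40*(-1))² - (-3360)*(-1))) = 1/(23425 - (5 + 40² - 84*40)) = 1/(23425 - (5 + 1600 - 3360)) = 1/(23425 - 1*(-1755)) = 1/(23425 + 1755) = 1/25180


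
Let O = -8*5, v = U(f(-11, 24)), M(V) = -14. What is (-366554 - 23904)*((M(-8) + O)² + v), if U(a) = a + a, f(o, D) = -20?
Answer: -1122957208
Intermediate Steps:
U(a) = 2*a
v = -40 (v = 2*(-20) = -40)
O = -40
(-366554 - 23904)*((M(-8) + O)² + v) = (-366554 - 23904)*((-14 - 40)² - 40) = -390458*((-54)² - 40) = -390458*(2916 - 40) = -390458*2876 = -1122957208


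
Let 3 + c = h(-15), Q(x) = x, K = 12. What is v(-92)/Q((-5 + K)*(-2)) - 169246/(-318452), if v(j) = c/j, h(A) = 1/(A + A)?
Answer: 232524511/439463760 ≈ 0.52911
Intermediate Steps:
h(A) = 1/(2*A)
c = -91/30 (c = -3 + (½)/(-15) = -3 + (½)*(-1/15) = -3 - 1/30 = -91/30 ≈ -3.0333)
v(j) = -91/(30*j)
v(-92)/Q((-5 + K)*(-2)) - 169246/(-318452) = (-91/30/(-92))/(((-5 + 12)*(-2))) - 169246/(-318452) = (-91/30*(-1/92))/((7*(-2))) - 169246*(-1/318452) = (91/2760)/(-14) + 84623/159226 = (91/2760)*(-1/14) + 84623/159226 = -13/5520 + 84623/159226 = 232524511/439463760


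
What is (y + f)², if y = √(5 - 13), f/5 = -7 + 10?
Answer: 217 + 60*I*√2 ≈ 217.0 + 84.853*I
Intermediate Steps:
f = 15 (f = 5*(-7 + 10) = 5*3 = 15)
y = 2*I*√2 (y = √(-8) = 2*I*√2 ≈ 2.8284*I)
(y + f)² = (2*I*√2 + 15)² = (15 + 2*I*√2)²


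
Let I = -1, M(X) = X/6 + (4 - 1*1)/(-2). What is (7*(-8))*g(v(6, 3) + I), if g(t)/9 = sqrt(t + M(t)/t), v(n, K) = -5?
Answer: -84*I*sqrt(201) ≈ -1190.9*I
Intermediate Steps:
M(X) = -3/2 + X/6 (M(X) = X*(1/6) + (4 - 1)*(-1/2) = X/6 + 3*(-1/2) = X/6 - 3/2 = -3/2 + X/6)
g(t) = 9*sqrt(t + (-3/2 + t/6)/t)
(7*(-8))*g(v(6, 3) + I) = (7*(-8))*(3*sqrt(6 - 54/(-5 - 1) + 36*(-5 - 1))/2) = -84*sqrt(6 - 54/(-6) + 36*(-6)) = -84*sqrt(6 - 54*(-1/6) - 216) = -84*sqrt(6 + 9 - 216) = -84*sqrt(-201) = -84*I*sqrt(201)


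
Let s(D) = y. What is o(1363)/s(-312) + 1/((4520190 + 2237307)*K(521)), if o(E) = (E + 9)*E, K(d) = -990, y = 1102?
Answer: 215696466091241/127108518570 ≈ 1696.9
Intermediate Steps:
s(D) = 1102
o(E) = E*(9 + E) (o(E) = (9 + E)*E = E*(9 + E))
o(1363)/s(-312) + 1/((4520190 + 2237307)*K(521)) = (1363*(9 + 1363))/1102 + 1/((4520190 + 2237307)*(-990)) = (1363*1372)*(1/1102) - 1/990/6757497 = 1870036*(1/1102) + (1/6757497)*(-1/990) = 32242/19 - 1/6689922030 = 215696466091241/127108518570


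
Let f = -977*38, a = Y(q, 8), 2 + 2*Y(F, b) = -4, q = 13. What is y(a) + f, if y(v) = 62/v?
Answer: -111440/3 ≈ -37147.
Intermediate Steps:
Y(F, b) = -3 (Y(F, b) = -1 + (½)*(-4) = -1 - 2 = -3)
a = -3
f = -37126
y(a) + f = 62/(-3) - 37126 = 62*(-⅓) - 37126 = -62/3 - 37126 = -111440/3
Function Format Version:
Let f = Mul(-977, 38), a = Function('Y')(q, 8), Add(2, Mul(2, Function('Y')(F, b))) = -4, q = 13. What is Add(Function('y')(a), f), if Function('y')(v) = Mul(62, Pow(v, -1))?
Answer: Rational(-111440, 3) ≈ -37147.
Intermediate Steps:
Function('Y')(F, b) = -3 (Function('Y')(F, b) = Add(-1, Mul(Rational(1, 2), -4)) = Add(-1, -2) = -3)
a = -3
f = -37126
Add(Function('y')(a), f) = Add(Mul(62, Pow(-3, -1)), -37126) = Add(Mul(62, Rational(-1, 3)), -37126) = Add(Rational(-62, 3), -37126) = Rational(-111440, 3)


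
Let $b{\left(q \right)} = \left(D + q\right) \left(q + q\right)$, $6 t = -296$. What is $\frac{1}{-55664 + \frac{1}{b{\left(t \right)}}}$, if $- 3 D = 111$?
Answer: $- \frac{76664}{4267424887} \approx -1.7965 \cdot 10^{-5}$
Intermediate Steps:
$D = -37$ ($D = \left(- \frac{1}{3}\right) 111 = -37$)
$t = - \frac{148}{3}$ ($t = \frac{1}{6} \left(-296\right) = - \frac{148}{3} \approx -49.333$)
$b{\left(q \right)} = 2 q \left(-37 + q\right)$ ($b{\left(q \right)} = \left(-37 + q\right) \left(q + q\right) = \left(-37 + q\right) 2 q = 2 q \left(-37 + q\right)$)
$\frac{1}{-55664 + \frac{1}{b{\left(t \right)}}} = \frac{1}{-55664 + \frac{1}{2 \left(- \frac{148}{3}\right) \left(-37 - \frac{148}{3}\right)}} = \frac{1}{-55664 + \frac{1}{2 \left(- \frac{148}{3}\right) \left(- \frac{259}{3}\right)}} = \frac{1}{-55664 + \frac{1}{\frac{76664}{9}}} = \frac{1}{-55664 + \frac{9}{76664}} = \frac{1}{- \frac{4267424887}{76664}} = - \frac{76664}{4267424887}$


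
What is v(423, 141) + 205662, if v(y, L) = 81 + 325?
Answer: 206068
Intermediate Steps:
v(y, L) = 406
v(423, 141) + 205662 = 406 + 205662 = 206068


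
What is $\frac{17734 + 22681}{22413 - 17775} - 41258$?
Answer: $- \frac{191314189}{4638} \approx -41249.0$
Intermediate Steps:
$\frac{17734 + 22681}{22413 - 17775} - 41258 = \frac{40415}{4638} - 41258 = - \frac{191314189}{4638}$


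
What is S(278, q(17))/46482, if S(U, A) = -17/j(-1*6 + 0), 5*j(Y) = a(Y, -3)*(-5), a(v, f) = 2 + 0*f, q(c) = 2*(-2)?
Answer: 17/92964 ≈ 0.00018287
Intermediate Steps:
q(c) = -4
a(v, f) = 2 (a(v, f) = 2 + 0 = 2)
j(Y) = -2 (j(Y) = (2*(-5))/5 = (⅕)*(-10) = -2)
S(U, A) = 17/2 (S(U, A) = -17/(-2) = -17*(-½) = 17/2)
S(278, q(17))/46482 = (17/2)/46482 = (17/2)*(1/46482) = 17/92964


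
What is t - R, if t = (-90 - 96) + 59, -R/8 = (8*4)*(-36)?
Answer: -9343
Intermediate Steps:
R = 9216 (R = -8*8*4*(-36) = -256*(-36) = -8*(-1152) = 9216)
t = -127 (t = -186 + 59 = -127)
t - R = -127 - 1*9216 = -127 - 9216 = -9343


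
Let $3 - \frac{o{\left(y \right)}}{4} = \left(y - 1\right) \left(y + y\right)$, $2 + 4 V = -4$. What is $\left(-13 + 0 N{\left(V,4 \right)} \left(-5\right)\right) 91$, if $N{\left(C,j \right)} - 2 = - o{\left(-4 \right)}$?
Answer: $-1183$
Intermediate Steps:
$V = - \frac{3}{2}$ ($V = - \frac{1}{2} + \frac{1}{4} \left(-4\right) = - \frac{1}{2} - 1 = - \frac{3}{2} \approx -1.5$)
$o{\left(y \right)} = 12 - 8 y \left(-1 + y\right)$ ($o{\left(y \right)} = 12 - 4 \left(y - 1\right) \left(y + y\right) = 12 - 4 \left(-1 + y\right) 2 y = 12 - 4 \cdot 2 y \left(-1 + y\right) = 12 - 8 y \left(-1 + y\right)$)
$N{\left(C,j \right)} = 150$ ($N{\left(C,j \right)} = 2 - \left(12 - 8 \left(-4\right)^{2} + 8 \left(-4\right)\right) = 2 - \left(12 - 128 - 32\right) = 2 - -148 = 2 + 148 = 150$)
$\left(-13 + 0 N{\left(V,4 \right)} \left(-5\right)\right) 91 = \left(-13 + 0 \cdot 150 \left(-5\right)\right) 91 = \left(-13 + 0 \left(-5\right)\right) 91 = \left(-13 + 0\right) 91 = \left(-13\right) 91 = -1183$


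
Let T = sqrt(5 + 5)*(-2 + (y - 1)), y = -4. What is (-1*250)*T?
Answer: 1750*sqrt(10) ≈ 5534.0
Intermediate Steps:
T = -7*sqrt(10) (T = sqrt(5 + 5)*(-2 + (-4 - 1)) = sqrt(10)*(-2 - 5) = sqrt(10)*(-7) = -7*sqrt(10) ≈ -22.136)
(-1*250)*T = (-1*250)*(-7*sqrt(10)) = -(-1750)*sqrt(10) = 1750*sqrt(10)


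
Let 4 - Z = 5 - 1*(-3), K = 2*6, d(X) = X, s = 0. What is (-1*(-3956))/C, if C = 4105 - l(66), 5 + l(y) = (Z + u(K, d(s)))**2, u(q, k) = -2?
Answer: 1978/2037 ≈ 0.97104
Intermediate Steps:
K = 12
Z = -4 (Z = 4 - (5 - 1*(-3)) = 4 - (5 + 3) = 4 - 1*8 = 4 - 8 = -4)
l(y) = 31 (l(y) = -5 + (-4 - 2)**2 = -5 + (-6)**2 = -5 + 36 = 31)
C = 4074 (C = 4105 - 1*31 = 4105 - 31 = 4074)
(-1*(-3956))/C = -1*(-3956)/4074 = 3956*(1/4074) = 1978/2037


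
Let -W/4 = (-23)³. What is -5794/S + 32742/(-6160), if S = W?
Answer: -203647337/37474360 ≈ -5.4343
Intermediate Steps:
W = 48668 (W = -4*(-23)³ = -4*(-12167) = 48668)
S = 48668
-5794/S + 32742/(-6160) = -5794/48668 + 32742/(-6160) = -5794*1/48668 + 32742*(-1/6160) = -2897/24334 - 16371/3080 = -203647337/37474360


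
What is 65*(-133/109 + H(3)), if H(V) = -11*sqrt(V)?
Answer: -8645/109 - 715*sqrt(3) ≈ -1317.7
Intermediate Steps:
65*(-133/109 + H(3)) = 65*(-133/109 - 11*sqrt(3)) = -8645/109 - 715*sqrt(3)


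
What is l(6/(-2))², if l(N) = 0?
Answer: 0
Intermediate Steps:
l(6/(-2))² = 0² = 0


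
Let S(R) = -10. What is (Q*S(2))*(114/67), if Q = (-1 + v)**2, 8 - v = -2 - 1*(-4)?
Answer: -28500/67 ≈ -425.37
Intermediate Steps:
v = 6 (v = 8 - (-2 - 1*(-4)) = 8 - (-2 + 4) = 8 - 1*2 = 8 - 2 = 6)
Q = 25 (Q = (-1 + 6)**2 = 5**2 = 25)
(Q*S(2))*(114/67) = (25*(-10))*(114/67) = -28500/67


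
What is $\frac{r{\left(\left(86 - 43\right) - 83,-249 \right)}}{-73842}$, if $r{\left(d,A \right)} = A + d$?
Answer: $\frac{289}{73842} \approx 0.0039138$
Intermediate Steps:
$\frac{r{\left(\left(86 - 43\right) - 83,-249 \right)}}{-73842} = \frac{-249 + \left(\left(86 - 43\right) - 83\right)}{-73842} = \left(-249 + \left(43 - 83\right)\right) \left(- \frac{1}{73842}\right) = \left(-249 - 40\right) \left(- \frac{1}{73842}\right) = \left(-289\right) \left(- \frac{1}{73842}\right) = \frac{289}{73842}$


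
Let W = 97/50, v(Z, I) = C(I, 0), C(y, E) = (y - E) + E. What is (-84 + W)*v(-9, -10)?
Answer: 4103/5 ≈ 820.60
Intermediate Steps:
C(y, E) = y
v(Z, I) = I
W = 97/50 (W = 97*(1/50) = 97/50 ≈ 1.9400)
(-84 + W)*v(-9, -10) = (-84 + 97/50)*(-10) = -4103/50*(-10) = 4103/5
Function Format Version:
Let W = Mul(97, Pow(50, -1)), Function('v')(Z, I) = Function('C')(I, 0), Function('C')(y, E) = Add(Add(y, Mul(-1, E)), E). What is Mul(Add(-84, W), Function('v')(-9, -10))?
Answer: Rational(4103, 5) ≈ 820.60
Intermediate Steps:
Function('C')(y, E) = y
Function('v')(Z, I) = I
W = Rational(97, 50) (W = Mul(97, Rational(1, 50)) = Rational(97, 50) ≈ 1.9400)
Mul(Add(-84, W), Function('v')(-9, -10)) = Mul(Add(-84, Rational(97, 50)), -10) = Mul(Rational(-4103, 50), -10) = Rational(4103, 5)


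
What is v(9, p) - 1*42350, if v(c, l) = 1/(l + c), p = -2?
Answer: -296449/7 ≈ -42350.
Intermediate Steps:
v(c, l) = 1/(c + l)
v(9, p) - 1*42350 = 1/(9 - 2) - 1*42350 = 1/7 - 42350 = ⅐ - 42350 = -296449/7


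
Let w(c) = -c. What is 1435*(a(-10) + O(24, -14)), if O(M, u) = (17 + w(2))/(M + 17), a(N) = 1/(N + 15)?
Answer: 812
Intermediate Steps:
a(N) = 1/(15 + N)
O(M, u) = 15/(17 + M) (O(M, u) = (17 - 1*2)/(M + 17) = (17 - 2)/(17 + M) = 15/(17 + M))
1435*(a(-10) + O(24, -14)) = 1435*(1/(15 - 10) + 15/(17 + 24)) = 1435*(1/5 + 15/41) = 1435*(116/205) = 812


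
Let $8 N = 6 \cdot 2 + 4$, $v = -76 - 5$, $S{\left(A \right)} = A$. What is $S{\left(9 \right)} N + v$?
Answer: $-63$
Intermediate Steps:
$v = -81$
$N = 2$ ($N = \frac{6 \cdot 2 + 4}{8} = \frac{12 + 4}{8} = \frac{1}{8} \cdot 16 = 2$)
$S{\left(9 \right)} N + v = 9 \cdot 2 - 81 = 18 - 81 = -63$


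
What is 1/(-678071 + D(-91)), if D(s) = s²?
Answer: -1/669790 ≈ -1.4930e-6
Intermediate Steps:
1/(-678071 + D(-91)) = 1/(-678071 + (-91)²) = 1/(-678071 + 8281) = 1/(-669790) = -1/669790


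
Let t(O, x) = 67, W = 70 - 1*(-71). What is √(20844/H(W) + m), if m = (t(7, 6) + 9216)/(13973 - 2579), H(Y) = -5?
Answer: I*√1503059265930/18990 ≈ 64.56*I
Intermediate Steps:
W = 141 (W = 70 + 71 = 141)
m = 9283/11394 (m = (67 + 9216)/(13973 - 2579) = 9283/11394 ≈ 0.81473)
√(20844/H(W) + m) = √(20844/(-5) + 9283/11394) = √(20844*(-⅕) + 9283/11394) = √(-20844/5 + 9283/11394) = √(-237450121/56970) = I*√1503059265930/18990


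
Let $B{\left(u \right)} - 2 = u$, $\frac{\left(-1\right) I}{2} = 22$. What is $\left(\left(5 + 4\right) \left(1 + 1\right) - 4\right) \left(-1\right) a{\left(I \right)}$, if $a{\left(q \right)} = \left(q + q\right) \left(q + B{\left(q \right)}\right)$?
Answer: $-105952$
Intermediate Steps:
$I = -44$ ($I = \left(-2\right) 22 = -44$)
$B{\left(u \right)} = 2 + u$
$a{\left(q \right)} = 2 q \left(2 + 2 q\right)$ ($a{\left(q \right)} = \left(q + q\right) \left(q + \left(2 + q\right)\right) = 2 q \left(2 + 2 q\right)$)
$\left(\left(5 + 4\right) \left(1 + 1\right) - 4\right) \left(-1\right) a{\left(I \right)} = \left(\left(5 + 4\right) \left(1 + 1\right) - 4\right) \left(-1\right) 4 \left(-44\right) \left(1 - 44\right) = \left(9 \cdot 2 - 4\right) \left(-1\right) 4 \left(-44\right) \left(-43\right) = \left(18 - 4\right) \left(-1\right) 7568 = 14 \left(-1\right) 7568 = \left(-14\right) 7568 = -105952$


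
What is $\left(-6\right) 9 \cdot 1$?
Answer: $-54$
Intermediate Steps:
$\left(-6\right) 9 \cdot 1 = \left(-54\right) 1 = -54$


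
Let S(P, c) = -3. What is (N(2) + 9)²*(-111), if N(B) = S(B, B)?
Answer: -3996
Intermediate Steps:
N(B) = -3
(N(2) + 9)²*(-111) = (-3 + 9)²*(-111) = 6²*(-111) = 36*(-111) = -3996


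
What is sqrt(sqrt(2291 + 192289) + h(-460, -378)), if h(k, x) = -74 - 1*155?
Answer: sqrt(-229 + 6*sqrt(5405)) ≈ 14.564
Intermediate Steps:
h(k, x) = -229 (h(k, x) = -74 - 155 = -229)
sqrt(sqrt(2291 + 192289) + h(-460, -378)) = sqrt(sqrt(2291 + 192289) - 229) = sqrt(sqrt(194580) - 229) = sqrt(6*sqrt(5405) - 229) = sqrt(-229 + 6*sqrt(5405))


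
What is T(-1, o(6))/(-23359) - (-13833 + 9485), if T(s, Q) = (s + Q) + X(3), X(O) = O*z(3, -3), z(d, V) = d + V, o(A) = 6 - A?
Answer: 101564933/23359 ≈ 4348.0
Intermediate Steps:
z(d, V) = V + d
X(O) = 0 (X(O) = O*(-3 + 3) = O*0 = 0)
T(s, Q) = Q + s (T(s, Q) = (s + Q) + 0 = (Q + s) + 0 = Q + s)
T(-1, o(6))/(-23359) - (-13833 + 9485) = ((6 - 1*6) - 1)/(-23359) - (-13833 + 9485) = ((6 - 6) - 1)*(-1/23359) - 1*(-4348) = (0 - 1)*(-1/23359) + 4348 = -1*(-1/23359) + 4348 = 1/23359 + 4348 = 101564933/23359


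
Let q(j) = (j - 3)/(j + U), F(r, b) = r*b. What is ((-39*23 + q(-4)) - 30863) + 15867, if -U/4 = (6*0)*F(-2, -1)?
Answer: -63565/4 ≈ -15891.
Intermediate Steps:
F(r, b) = b*r
U = 0 (U = -4*6*0*(-1*(-2)) = -0*2 = -4*0 = 0)
q(j) = (-3 + j)/j (q(j) = (j - 3)/(j + 0) = (-3 + j)/j)
((-39*23 + q(-4)) - 30863) + 15867 = ((-39*23 + (-3 - 4)/(-4)) - 30863) + 15867 = ((-897 - ¼*(-7)) - 30863) + 15867 = ((-897 + 7/4) - 30863) + 15867 = (-3581/4 - 30863) + 15867 = -127033/4 + 15867 = -63565/4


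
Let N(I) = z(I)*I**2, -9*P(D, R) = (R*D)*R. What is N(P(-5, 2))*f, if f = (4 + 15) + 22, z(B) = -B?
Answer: -328000/729 ≈ -449.93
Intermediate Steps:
P(D, R) = -D*R**2/9 (P(D, R) = -R*D*R/9 = -D*R*R/9 = -D*R**2/9)
f = 41 (f = 19 + 22 = 41)
N(I) = -I**3 (N(I) = (-I)*I**2 = -I**3)
N(P(-5, 2))*f = -(-1/9*(-5)*2**2)**3*41 = -(-1/9*(-5)*4)**3*41 = -(20/9)**3*41 = -1*8000/729*41 = -8000/729*41 = -328000/729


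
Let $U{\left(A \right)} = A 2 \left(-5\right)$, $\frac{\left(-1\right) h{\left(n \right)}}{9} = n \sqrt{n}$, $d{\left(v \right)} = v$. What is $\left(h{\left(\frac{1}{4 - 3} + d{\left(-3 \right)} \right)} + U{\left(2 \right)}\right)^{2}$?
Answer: $-248 - 720 i \sqrt{2} \approx -248.0 - 1018.2 i$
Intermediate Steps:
$h{\left(n \right)} = - 9 n^{\frac{3}{2}}$ ($h{\left(n \right)} = - 9 n \sqrt{n} = - 9 n^{\frac{3}{2}}$)
$U{\left(A \right)} = - 10 A$ ($U{\left(A \right)} = 2 A \left(-5\right) = - 10 A$)
$\left(h{\left(\frac{1}{4 - 3} + d{\left(-3 \right)} \right)} + U{\left(2 \right)}\right)^{2} = \left(- 9 \left(\frac{1}{4 - 3} - 3\right)^{\frac{3}{2}} - 20\right)^{2} = \left(- 9 \left(1^{-1} - 3\right)^{\frac{3}{2}} - 20\right)^{2} = \left(- 9 \left(1 - 3\right)^{\frac{3}{2}} - 20\right)^{2} = \left(- 9 \left(-2\right)^{\frac{3}{2}} - 20\right)^{2} = \left(- 9 \left(- 2 i \sqrt{2}\right) - 20\right)^{2} = \left(18 i \sqrt{2} - 20\right)^{2} = \left(-20 + 18 i \sqrt{2}\right)^{2}$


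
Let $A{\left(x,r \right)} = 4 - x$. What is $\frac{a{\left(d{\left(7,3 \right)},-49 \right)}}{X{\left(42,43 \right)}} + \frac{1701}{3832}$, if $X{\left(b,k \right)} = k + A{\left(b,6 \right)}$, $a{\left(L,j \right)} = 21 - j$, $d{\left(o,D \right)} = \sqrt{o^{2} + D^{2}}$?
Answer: $\frac{55349}{3832} \approx 14.444$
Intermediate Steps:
$d{\left(o,D \right)} = \sqrt{D^{2} + o^{2}}$
$X{\left(b,k \right)} = 4 + k - b$ ($X{\left(b,k \right)} = k - \left(-4 + b\right) = 4 + k - b$)
$\frac{a{\left(d{\left(7,3 \right)},-49 \right)}}{X{\left(42,43 \right)}} + \frac{1701}{3832} = \frac{21 - -49}{4 + 43 - 42} + \frac{1701}{3832} = \frac{21 + 49}{4 + 43 - 42} + 1701 \cdot \frac{1}{3832} = \frac{70}{5} + \frac{1701}{3832} = 70 \cdot \frac{1}{5} + \frac{1701}{3832} = 14 + \frac{1701}{3832} = \frac{55349}{3832}$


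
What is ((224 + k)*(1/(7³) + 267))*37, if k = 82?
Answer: 1036891404/343 ≈ 3.0230e+6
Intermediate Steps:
((224 + k)*(1/(7³) + 267))*37 = ((224 + 82)*(1/(7³) + 267))*37 = (306*(1/343 + 267))*37 = (306*(91582/343))*37 = (28024092/343)*37 = 1036891404/343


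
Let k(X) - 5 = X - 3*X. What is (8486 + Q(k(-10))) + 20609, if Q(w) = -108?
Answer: 28987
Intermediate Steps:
k(X) = 5 - 2*X (k(X) = 5 + (X - 3*X) = 5 - 2*X)
(8486 + Q(k(-10))) + 20609 = (8486 - 108) + 20609 = 8378 + 20609 = 28987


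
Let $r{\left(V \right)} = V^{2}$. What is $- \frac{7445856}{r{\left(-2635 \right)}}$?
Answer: $- \frac{7445856}{6943225} \approx -1.0724$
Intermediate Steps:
$- \frac{7445856}{r{\left(-2635 \right)}} = - \frac{7445856}{\left(-2635\right)^{2}} = - \frac{7445856}{6943225}$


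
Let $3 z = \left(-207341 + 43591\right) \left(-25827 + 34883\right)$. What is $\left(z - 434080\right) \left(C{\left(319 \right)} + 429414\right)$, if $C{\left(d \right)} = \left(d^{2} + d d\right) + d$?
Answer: $-313297051530400$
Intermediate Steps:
$C{\left(d \right)} = d + 2 d^{2}$ ($C{\left(d \right)} = \left(d^{2} + d^{2}\right) + d = 2 d^{2} + d = d + 2 d^{2}$)
$z = - \frac{1482920000}{3}$ ($z = \frac{\left(-207341 + 43591\right) \left(-25827 + 34883\right)}{3} = \frac{\left(-163750\right) 9056}{3} = \frac{1}{3} \left(-1482920000\right) = - \frac{1482920000}{3} \approx -4.9431 \cdot 10^{8}$)
$\left(z - 434080\right) \left(C{\left(319 \right)} + 429414\right) = \left(- \frac{1482920000}{3} - 434080\right) \left(319 \left(1 + 2 \cdot 319\right) + 429414\right) = \left(- \frac{1482920000}{3} - 434080\right) \left(319 \left(1 + 638\right) + 429414\right) = - \frac{1484222240 \left(319 \cdot 639 + 429414\right)}{3} = - \frac{1484222240 \left(203841 + 429414\right)}{3} = \left(- \frac{1484222240}{3}\right) 633255 = -313297051530400$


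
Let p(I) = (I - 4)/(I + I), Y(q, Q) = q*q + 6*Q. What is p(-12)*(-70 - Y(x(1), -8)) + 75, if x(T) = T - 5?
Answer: 149/3 ≈ 49.667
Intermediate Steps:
x(T) = -5 + T
Y(q, Q) = q² + 6*Q
p(I) = (-4 + I)/(2*I) (p(I) = (-4 + I)/((2*I)) = (-4 + I)*(1/(2*I)) = (-4 + I)/(2*I))
p(-12)*(-70 - Y(x(1), -8)) + 75 = ((½)*(-4 - 12)/(-12))*(-70 - ((-5 + 1)² + 6*(-8))) + 75 = ((½)*(-1/12)*(-16))*(-70 - ((-4)² - 48)) + 75 = 2*(-70 - (16 - 48))/3 + 75 = 2*(-70 - 1*(-32))/3 + 75 = 2*(-70 + 32)/3 + 75 = (⅔)*(-38) + 75 = -76/3 + 75 = 149/3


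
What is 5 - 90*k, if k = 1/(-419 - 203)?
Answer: 1600/311 ≈ 5.1447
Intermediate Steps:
k = -1/622 (k = 1/(-622) = -1/622 ≈ -0.0016077)
5 - 90*k = 5 - 90*(-1/622) = 5 + 45/311 = 1600/311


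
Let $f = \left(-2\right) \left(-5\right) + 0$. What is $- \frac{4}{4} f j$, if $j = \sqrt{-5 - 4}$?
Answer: $- 30 i \approx - 30.0 i$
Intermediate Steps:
$j = 3 i$ ($j = \sqrt{-9} = 3 i \approx 3.0 i$)
$f = 10$ ($f = 10 + 0 = 10$)
$- \frac{4}{4} f j = - \frac{4}{4} \cdot 10 \cdot 3 i = \left(-4\right) \frac{1}{4} \cdot 10 \cdot 3 i = \left(-1\right) 10 \cdot 3 i = - 10 \cdot 3 i = - 30 i$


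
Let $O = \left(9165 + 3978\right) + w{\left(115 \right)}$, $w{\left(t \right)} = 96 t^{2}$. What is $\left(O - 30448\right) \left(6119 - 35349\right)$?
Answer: $-36604582850$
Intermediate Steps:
$O = 1282743$ ($O = \left(9165 + 3978\right) + 96 \cdot 115^{2} = 13143 + 96 \cdot 13225 = 13143 + 1269600 = 1282743$)
$\left(O - 30448\right) \left(6119 - 35349\right) = \left(1282743 - 30448\right) \left(6119 - 35349\right) = 1252295 \left(-29230\right) = -36604582850$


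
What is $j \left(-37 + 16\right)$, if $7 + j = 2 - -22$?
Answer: $-357$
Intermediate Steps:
$j = 17$ ($j = -7 + \left(2 - -22\right) = -7 + \left(2 + 22\right) = -7 + 24 = 17$)
$j \left(-37 + 16\right) = 17 \left(-37 + 16\right) = 17 \left(-21\right) = -357$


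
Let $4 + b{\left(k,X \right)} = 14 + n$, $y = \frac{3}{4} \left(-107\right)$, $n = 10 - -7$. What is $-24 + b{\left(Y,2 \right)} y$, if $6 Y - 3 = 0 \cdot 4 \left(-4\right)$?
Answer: $- \frac{8763}{4} \approx -2190.8$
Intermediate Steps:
$n = 17$ ($n = 10 + 7 = 17$)
$Y = \frac{1}{2}$ ($Y = \frac{1}{2} + \frac{0 \cdot 4 \left(-4\right)}{6} = \frac{1}{2} + \frac{0 \left(-4\right)}{6} = \frac{1}{2} + \frac{1}{6} \cdot 0 = \frac{1}{2} + 0 = \frac{1}{2} \approx 0.5$)
$y = - \frac{321}{4}$ ($y = 3 \cdot \frac{1}{4} \left(-107\right) = \frac{3}{4} \left(-107\right) = - \frac{321}{4} \approx -80.25$)
$b{\left(k,X \right)} = 27$ ($b{\left(k,X \right)} = -4 + \left(14 + 17\right) = -4 + 31 = 27$)
$-24 + b{\left(Y,2 \right)} y = -24 + 27 \left(- \frac{321}{4}\right) = -24 - \frac{8667}{4} = - \frac{8763}{4}$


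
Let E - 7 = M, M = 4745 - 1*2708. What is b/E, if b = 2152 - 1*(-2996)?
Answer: 1287/511 ≈ 2.5186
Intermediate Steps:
b = 5148 (b = 2152 + 2996 = 5148)
M = 2037 (M = 4745 - 2708 = 2037)
E = 2044 (E = 7 + 2037 = 2044)
b/E = 5148/2044 = 5148*(1/2044) = 1287/511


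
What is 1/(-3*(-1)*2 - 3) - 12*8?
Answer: -287/3 ≈ -95.667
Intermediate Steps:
1/(-3*(-1)*2 - 3) - 12*8 = 1/(3*2 - 3) - 96 = 1/(6 - 3) - 96 = 1/3 - 96 = ⅓ - 96 = -287/3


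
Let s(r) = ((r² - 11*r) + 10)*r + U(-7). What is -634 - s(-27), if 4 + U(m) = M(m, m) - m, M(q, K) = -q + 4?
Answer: 27324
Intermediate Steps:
M(q, K) = 4 - q
U(m) = -2*m (U(m) = -4 + ((4 - m) - m) = -4 + (4 - 2*m) = -2*m)
s(r) = 14 + r*(10 + r² - 11*r) (s(r) = ((r² - 11*r) + 10)*r - 2*(-7) = (10 + r² - 11*r)*r + 14 = r*(10 + r² - 11*r) + 14 = 14 + r*(10 + r² - 11*r))
-634 - s(-27) = -634 - (14 + (-27)³ - 11*(-27)² + 10*(-27)) = -634 - (14 - 19683 - 11*729 - 270) = -634 - (14 - 19683 - 8019 - 270) = -634 - 1*(-27958) = -634 + 27958 = 27324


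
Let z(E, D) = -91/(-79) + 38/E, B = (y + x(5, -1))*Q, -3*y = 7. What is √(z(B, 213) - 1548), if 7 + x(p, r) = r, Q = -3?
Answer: 3*I*√1030002869/2449 ≈ 39.314*I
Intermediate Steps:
x(p, r) = -7 + r
y = -7/3 (y = -⅓*7 = -7/3 ≈ -2.3333)
B = 31 (B = (-7/3 + (-7 - 1))*(-3) = (-7/3 - 8)*(-3) = -31/3*(-3) = 31)
z(E, D) = 91/79 + 38/E (z(E, D) = -91*(-1/79) + 38/E = 91/79 + 38/E)
√(z(B, 213) - 1548) = √((91/79 + 38/31) - 1548) = √(5823/2449 - 1548) = √(-3785229/2449) = 3*I*√1030002869/2449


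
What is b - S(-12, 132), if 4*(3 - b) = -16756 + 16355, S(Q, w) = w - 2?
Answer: -107/4 ≈ -26.750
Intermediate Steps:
S(Q, w) = -2 + w
b = 413/4 (b = 3 - (-16756 + 16355)/4 = 3 - ¼*(-401) = 3 + 401/4 = 413/4 ≈ 103.25)
b - S(-12, 132) = 413/4 - (-2 + 132) = 413/4 - 1*130 = 413/4 - 130 = -107/4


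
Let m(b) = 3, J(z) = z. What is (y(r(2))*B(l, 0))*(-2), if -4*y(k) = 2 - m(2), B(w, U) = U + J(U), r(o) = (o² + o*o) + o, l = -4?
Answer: 0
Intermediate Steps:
r(o) = o + 2*o² (r(o) = (o² + o²) + o = 2*o² + o = o + 2*o²)
B(w, U) = 2*U (B(w, U) = U + U = 2*U)
y(k) = ¼ (y(k) = -(2 - 1*3)/4 = -(2 - 3)/4 = -¼*(-1) = ¼)
(y(r(2))*B(l, 0))*(-2) = ((2*0)/4)*(-2) = ((¼)*0)*(-2) = 0*(-2) = 0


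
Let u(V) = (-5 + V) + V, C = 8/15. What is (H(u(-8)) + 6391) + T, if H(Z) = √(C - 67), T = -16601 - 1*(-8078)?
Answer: -2132 + I*√14955/15 ≈ -2132.0 + 8.1527*I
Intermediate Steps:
C = 8/15 (C = 8*(1/15) = 8/15 ≈ 0.53333)
u(V) = -5 + 2*V
T = -8523 (T = -16601 + 8078 = -8523)
H(Z) = I*√14955/15 (H(Z) = √(8/15 - 67) = √(-997/15) = I*√14955/15)
(H(u(-8)) + 6391) + T = (I*√14955/15 + 6391) - 8523 = (6391 + I*√14955/15) - 8523 = -2132 + I*√14955/15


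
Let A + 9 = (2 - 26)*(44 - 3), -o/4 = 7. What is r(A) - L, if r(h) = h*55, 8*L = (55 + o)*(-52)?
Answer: -108879/2 ≈ -54440.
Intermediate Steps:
o = -28 (o = -4*7 = -28)
L = -351/2 (L = ((55 - 28)*(-52))/8 = (27*(-52))/8 = (1/8)*(-1404) = -351/2 ≈ -175.50)
A = -993 (A = -9 + (2 - 26)*(44 - 3) = -9 - 24*41 = -9 - 984 = -993)
r(h) = 55*h
r(A) - L = 55*(-993) - 1*(-351/2) = -54615 + 351/2 = -108879/2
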